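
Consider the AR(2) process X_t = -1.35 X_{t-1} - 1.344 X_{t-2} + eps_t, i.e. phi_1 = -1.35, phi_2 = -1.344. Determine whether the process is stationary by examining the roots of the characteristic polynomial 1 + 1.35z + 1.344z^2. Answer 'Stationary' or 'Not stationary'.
\text{Not stationary}

The AR(p) characteristic polynomial is P(z) = 1 + 1.35z + 1.344z^2.
Stationarity requires all roots to lie outside the unit circle, i.e. |z| > 1 for every root.
Set 1 + (1.35) z + (1.344) z^2 = 0, i.e. a z^2 + b z + c = 0 with a = 1.344, b = 1.35, c = 1.
Discriminant D = b^2 - 4ac = (1.35)^2 - 4*(1.344)*1 = 1.8225 - (5.376) = -3.5535.
D < 0, so the roots are the complex-conjugate pair z = (-b +/- i sqrt(-D)) / (2a) = -0.5022 +/- 0.7013i.
For a conjugate pair |z|^2 = z * conj(z) = (product of roots) = c/a = 1/(1.344) = 0.744048, so |z| = sqrt(0.744048) = 0.8626 for both roots.
Moduli of all roots: 0.8626, 0.8626.
All moduli strictly greater than 1? No.
Verdict: Not stationary.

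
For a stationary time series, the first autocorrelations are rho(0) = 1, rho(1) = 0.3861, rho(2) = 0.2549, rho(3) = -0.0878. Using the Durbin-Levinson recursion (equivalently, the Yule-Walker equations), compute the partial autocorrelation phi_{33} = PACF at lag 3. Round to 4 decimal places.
\phi_{33} = -0.2650

The PACF at lag k is phi_{kk}, the last component of the solution
to the Yule-Walker system G_k phi = r_k where
  (G_k)_{ij} = rho(|i - j|), (r_k)_i = rho(i), i,j = 1..k.
Equivalently, Durbin-Levinson gives phi_{kk} iteratively:
  phi_{11} = rho(1)
  phi_{kk} = [rho(k) - sum_{j=1..k-1} phi_{k-1,j} rho(k-j)]
            / [1 - sum_{j=1..k-1} phi_{k-1,j} rho(j)],
  phi_{k,j} = phi_{k-1,j} - phi_{kk} phi_{k-1,k-j},  j = 1..k-1.
Step k = 1:
  phi_11 = rho(1) = 0.3861.
Step k = 2:
  phi_22 = [rho(2) - phi_11 rho(1)] / [1 - phi_11 rho(1)] = [0.2549 - (0.3861)(0.3861)] / [1 - (0.3861)(0.3861)]
         = 0.10582679 / 0.85092679 = 0.124367.
  Update: phi_21 = phi_11 - phi_22 phi_11 = 0.3861 - (0.124367)(0.3861) = 0.338082.
Step k = 3:
  phi_33 = [rho(3) - phi_21 rho(2) - phi_22 rho(1)] / [1 - phi_21 rho(1) - phi_22 rho(2)]
    numerator   = -0.0878 - (0.338082)(0.2549) - (0.124367)(0.3861) = -0.22199503
    denominator = 1 - (0.338082)(0.3861) - (0.124367)(0.2549) = 0.83776548
  phi_33 = -0.22199503 / 0.83776548 = -0.265.
Therefore phi_{33} = -0.2650.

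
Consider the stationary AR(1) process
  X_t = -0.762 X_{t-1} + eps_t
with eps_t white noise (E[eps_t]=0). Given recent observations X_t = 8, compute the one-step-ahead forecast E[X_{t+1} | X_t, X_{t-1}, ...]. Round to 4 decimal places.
E[X_{t+1} \mid \mathcal F_t] = -6.0960

For an AR(p) model X_t = c + sum_i phi_i X_{t-i} + eps_t, the
one-step-ahead conditional mean is
  E[X_{t+1} | X_t, ...] = c + sum_i phi_i X_{t+1-i}.
Substitute known values:
  E[X_{t+1} | ...] = (-0.762) * (8)
                   = -6.0960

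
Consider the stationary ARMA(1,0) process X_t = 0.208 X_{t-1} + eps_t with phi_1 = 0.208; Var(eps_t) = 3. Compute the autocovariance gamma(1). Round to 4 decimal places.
\gamma(1) = 0.6522

Multiply the model equation by X_{t-k} and take expectations. With theta_0 = psi_0 = 1 and psi_j the MA(infinity) weights, this gives
  gamma(k) - sum_i phi_i gamma(k-i) = c_k,
  c_k = sigma^2 * sum_{j=k..q} theta_j psi_{j-k}   (c_k = 0 for k > q),
using gamma(-m) = gamma(m).
Pure AR (q = 0): c_0 = sigma^2 = 3, c_k = 0 for k >= 1.
Equations for k = 0 and k = 1 (AR order 1):
  gamma(0) = phi_1 gamma(1) + c_0
  gamma(1) = phi_1 gamma(0) + c_1
Substituting the second into the first: gamma(0) (1 - phi_1^2) = c_0 + phi_1 c_1, so
  gamma(0) = c_0 / (1 - phi_1^2) = 3 / (1 - (0.208)^2) = 3 / 0.956736 = 3.135661.
  gamma(1) = phi_1 gamma(0) = (0.208)(3.135661) = 0.652218.
Therefore gamma(1) = 0.6522 (to 4 decimal places).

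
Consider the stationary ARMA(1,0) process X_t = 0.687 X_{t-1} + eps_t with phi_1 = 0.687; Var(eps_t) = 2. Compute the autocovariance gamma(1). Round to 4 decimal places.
\gamma(1) = 2.6021

Multiply the model equation by X_{t-k} and take expectations. With theta_0 = psi_0 = 1 and psi_j the MA(infinity) weights, this gives
  gamma(k) - sum_i phi_i gamma(k-i) = c_k,
  c_k = sigma^2 * sum_{j=k..q} theta_j psi_{j-k}   (c_k = 0 for k > q),
using gamma(-m) = gamma(m).
Pure AR (q = 0): c_0 = sigma^2 = 2, c_k = 0 for k >= 1.
Equations for k = 0 and k = 1 (AR order 1):
  gamma(0) = phi_1 gamma(1) + c_0
  gamma(1) = phi_1 gamma(0) + c_1
Substituting the second into the first: gamma(0) (1 - phi_1^2) = c_0 + phi_1 c_1, so
  gamma(0) = c_0 / (1 - phi_1^2) = 2 / (1 - (0.687)^2) = 2 / 0.528031 = 3.787656.
  gamma(1) = phi_1 gamma(0) = (0.687)(3.787656) = 2.60212.
Therefore gamma(1) = 2.6021 (to 4 decimal places).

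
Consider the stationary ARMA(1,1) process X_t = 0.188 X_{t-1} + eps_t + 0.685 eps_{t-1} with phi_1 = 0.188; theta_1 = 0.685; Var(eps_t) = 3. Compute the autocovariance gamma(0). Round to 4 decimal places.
\gamma(0) = 5.3702

Multiply the model equation by X_{t-k} and take expectations. With theta_0 = psi_0 = 1 and psi_j the MA(infinity) weights, this gives
  gamma(k) - sum_i phi_i gamma(k-i) = c_k,
  c_k = sigma^2 * sum_{j=k..q} theta_j psi_{j-k}   (c_k = 0 for k > q),
using gamma(-m) = gamma(m).
psi-weights needed (psi_j = theta_j + sum_i phi_i psi_{j-i}):
  psi_1 = theta_1 + phi_1 = 0.685 + (0.188) = 0.873
Right-hand sides:
  c_0 = sigma^2 (1 + theta_1 psi_1) = 3 * (1 + (0.685)(0.873)) = 3 * 1.598005 = 4.794015
  c_1 = sigma^2 theta_1 = 3 * (0.685) = 2.055
  c_2 = 0
Equations for k = 0 and k = 1 (AR order 1):
  gamma(0) = phi_1 gamma(1) + c_0
  gamma(1) = phi_1 gamma(0) + c_1
Substituting the second into the first: gamma(0) (1 - phi_1^2) = c_0 + phi_1 c_1, so
  gamma(0) = (c_0 + phi_1 c_1) / (1 - phi_1^2) = (4.794015 + (0.188)(2.055)) / (1 - (0.188)^2) = 5.180355 / 0.964656 = 5.370158.
Therefore gamma(0) = 5.3702 (to 4 decimal places).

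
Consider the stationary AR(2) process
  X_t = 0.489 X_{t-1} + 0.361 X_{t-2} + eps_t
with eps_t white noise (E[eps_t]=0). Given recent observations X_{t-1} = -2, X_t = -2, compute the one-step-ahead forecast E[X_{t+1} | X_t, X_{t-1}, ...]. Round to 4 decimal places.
E[X_{t+1} \mid \mathcal F_t] = -1.7000

For an AR(p) model X_t = c + sum_i phi_i X_{t-i} + eps_t, the
one-step-ahead conditional mean is
  E[X_{t+1} | X_t, ...] = c + sum_i phi_i X_{t+1-i}.
Substitute known values:
  E[X_{t+1} | ...] = (0.489) * (-2) + (0.361) * (-2)
                   = -1.7000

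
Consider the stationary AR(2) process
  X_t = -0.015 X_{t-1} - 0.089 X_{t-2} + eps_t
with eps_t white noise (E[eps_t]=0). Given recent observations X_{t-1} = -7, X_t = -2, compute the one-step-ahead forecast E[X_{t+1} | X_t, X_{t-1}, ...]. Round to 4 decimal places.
E[X_{t+1} \mid \mathcal F_t] = 0.6530

For an AR(p) model X_t = c + sum_i phi_i X_{t-i} + eps_t, the
one-step-ahead conditional mean is
  E[X_{t+1} | X_t, ...] = c + sum_i phi_i X_{t+1-i}.
Substitute known values:
  E[X_{t+1} | ...] = (-0.015) * (-2) + (-0.089) * (-7)
                   = 0.6530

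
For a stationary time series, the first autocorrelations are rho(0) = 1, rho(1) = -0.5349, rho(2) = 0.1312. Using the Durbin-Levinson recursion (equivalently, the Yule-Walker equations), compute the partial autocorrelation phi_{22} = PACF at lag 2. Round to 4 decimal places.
\phi_{22} = -0.2170

The PACF at lag k is phi_{kk}, the last component of the solution
to the Yule-Walker system G_k phi = r_k where
  (G_k)_{ij} = rho(|i - j|), (r_k)_i = rho(i), i,j = 1..k.
Equivalently, Durbin-Levinson gives phi_{kk} iteratively:
  phi_{11} = rho(1)
  phi_{kk} = [rho(k) - sum_{j=1..k-1} phi_{k-1,j} rho(k-j)]
            / [1 - sum_{j=1..k-1} phi_{k-1,j} rho(j)],
  phi_{k,j} = phi_{k-1,j} - phi_{kk} phi_{k-1,k-j},  j = 1..k-1.
Step k = 1:
  phi_11 = rho(1) = -0.5349.
Step k = 2:
  phi_22 = [rho(2) - phi_11 rho(1)] / [1 - phi_11 rho(1)] = [0.1312 - (-0.5349)(-0.5349)] / [1 - (-0.5349)(-0.5349)]
         = -0.15491801 / 0.71388199 = -0.217.
Therefore phi_{22} = -0.2170.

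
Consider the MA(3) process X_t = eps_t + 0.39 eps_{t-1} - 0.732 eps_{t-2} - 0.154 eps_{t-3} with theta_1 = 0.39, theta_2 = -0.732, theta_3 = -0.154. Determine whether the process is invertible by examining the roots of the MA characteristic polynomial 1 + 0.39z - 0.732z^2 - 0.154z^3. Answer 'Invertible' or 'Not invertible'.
\text{Invertible}

The MA(q) characteristic polynomial is P(z) = 1 + 0.39z - 0.732z^2 - 0.154z^3.
Invertibility requires all roots to lie outside the unit circle, i.e. |z| > 1 for every root.
Degree 3: look for a simple real root z0 first, then factor out (1 - z/z0) and solve the remaining quadratic.
Testing z0 = -5: P(-5) = 1 + (0.39)(-5) + (-0.732)(-5)^2 + (-0.154)(-5)^3
  = 1 + (-1.95) + (-18.3) + (19.25) = 0.  So z_0 = -5 is a root, |z_0| = 5.
Divide out the factor (1 + 0.2 z) = (1 - z/z0) (since 1/z0 = -0.2):
  P(z) = (1 + 0.2 z)(1 + (0.19) z + (-0.77) z^2)
  [check: z-coef 0.19 - (-0.2) = 0.39; z^2-coef -0.77 - (-0.2)(0.19) = -0.732; z^3-coef -(-0.2)(-0.77) = -0.154.]
Remaining roots from the quadratic factor 1 + (0.19) z + (-0.77) z^2:
  Set 1 + (0.19) z + (-0.77) z^2 = 0, i.e. a z^2 + b z + c = 0 with a = -0.77, b = 0.19, c = 1.
  Discriminant D = b^2 - 4ac = (0.19)^2 - 4*(-0.77)*1 = 0.0361 - (-3.08) = 3.1161.
  D >= 0, so the roots are real: z = (-b +/- sqrt(D)) / (2a) = (-0.19 +/- 1.765248) / (-1.54).
    z_1 = (-0.19 + 1.765248) / (-1.54) = -1.0229,   |z_1| = 1.0229.
    z_2 = (-0.19 - 1.765248) / (-1.54) = 1.2696,   |z_2| = 1.2696.
Moduli of all roots: 5.0000, 1.0229, 1.2696.
All moduli strictly greater than 1? Yes.
Verdict: Invertible.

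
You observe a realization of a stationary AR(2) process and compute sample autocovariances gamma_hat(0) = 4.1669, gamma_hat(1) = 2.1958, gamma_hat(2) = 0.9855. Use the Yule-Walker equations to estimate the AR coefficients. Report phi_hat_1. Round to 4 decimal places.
\hat\phi_{1} = 0.5570

The Yule-Walker equations for an AR(p) process read, in matrix form,
  Gamma_p phi = r_p,   with   (Gamma_p)_{ij} = gamma(|i - j|),
                       (r_p)_i = gamma(i),   i,j = 1..p.
Substitute the sample gammas (Toeplitz matrix and right-hand side of size 2):
  Gamma_p = [[4.1669, 2.1958], [2.1958, 4.1669]]
  r_p     = [2.1958, 0.9855]
Written out:
  4.1669 phi_1 + 2.1958 phi_2 = 2.1958
  2.1958 phi_1 + 4.1669 phi_2 = 0.9855
Solve by Cramer's rule:
  det = gamma(0)^2 - gamma(1)^2 = (4.1669)^2 - (2.1958)^2 = 17.36305561 - 4.82153764 = 12.54151797
  phi_hat_1 = [gamma(1) gamma(0) - gamma(1) gamma(2)] / det = [(2.1958)(4.1669) - (2.1958)(0.9855)] / 12.54151797 = 6.98571812 / 12.54151797 = 0.557
  phi_hat_2 = [gamma(0) gamma(2) - gamma(1)^2] / det = [(4.1669)(0.9855) - (2.1958)^2] / 12.54151797 = -0.71505769 / 12.54151797 = -0.057
So phi_hat = [0.5570, -0.0570].
Therefore phi_hat_1 = 0.5570.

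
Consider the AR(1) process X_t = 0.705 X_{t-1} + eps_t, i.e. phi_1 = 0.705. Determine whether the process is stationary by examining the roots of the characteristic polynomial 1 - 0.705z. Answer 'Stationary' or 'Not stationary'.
\text{Stationary}

The AR(p) characteristic polynomial is P(z) = 1 - 0.705z.
Stationarity requires all roots to lie outside the unit circle, i.e. |z| > 1 for every root.
This is linear in z: 1 + (-0.705) z = 0  =>  z = -1/(-0.705) = 1.41844,  |z| = 1.41844.
Moduli of all roots: 1.4184.
All moduli strictly greater than 1? Yes.
Verdict: Stationary.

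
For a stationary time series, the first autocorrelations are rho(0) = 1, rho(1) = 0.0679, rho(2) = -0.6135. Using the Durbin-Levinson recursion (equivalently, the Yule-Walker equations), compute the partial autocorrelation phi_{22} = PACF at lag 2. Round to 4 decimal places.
\phi_{22} = -0.6210

The PACF at lag k is phi_{kk}, the last component of the solution
to the Yule-Walker system G_k phi = r_k where
  (G_k)_{ij} = rho(|i - j|), (r_k)_i = rho(i), i,j = 1..k.
Equivalently, Durbin-Levinson gives phi_{kk} iteratively:
  phi_{11} = rho(1)
  phi_{kk} = [rho(k) - sum_{j=1..k-1} phi_{k-1,j} rho(k-j)]
            / [1 - sum_{j=1..k-1} phi_{k-1,j} rho(j)],
  phi_{k,j} = phi_{k-1,j} - phi_{kk} phi_{k-1,k-j},  j = 1..k-1.
Step k = 1:
  phi_11 = rho(1) = 0.0679.
Step k = 2:
  phi_22 = [rho(2) - phi_11 rho(1)] / [1 - phi_11 rho(1)] = [-0.6135 - (0.0679)(0.0679)] / [1 - (0.0679)(0.0679)]
         = -0.61811041 / 0.99538959 = -0.621.
Therefore phi_{22} = -0.6210.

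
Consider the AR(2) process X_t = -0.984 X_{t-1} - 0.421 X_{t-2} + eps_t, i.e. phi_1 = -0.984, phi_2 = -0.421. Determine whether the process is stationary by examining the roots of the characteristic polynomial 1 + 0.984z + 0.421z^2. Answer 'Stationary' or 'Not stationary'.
\text{Stationary}

The AR(p) characteristic polynomial is P(z) = 1 + 0.984z + 0.421z^2.
Stationarity requires all roots to lie outside the unit circle, i.e. |z| > 1 for every root.
Set 1 + (0.984) z + (0.421) z^2 = 0, i.e. a z^2 + b z + c = 0 with a = 0.421, b = 0.984, c = 1.
Discriminant D = b^2 - 4ac = (0.984)^2 - 4*(0.421)*1 = 0.968256 - (1.684) = -0.715744.
D < 0, so the roots are the complex-conjugate pair z = (-b +/- i sqrt(-D)) / (2a) = -1.1686 +/- 1.0048i.
For a conjugate pair |z|^2 = z * conj(z) = (product of roots) = c/a = 1/(0.421) = 2.375297, so |z| = sqrt(2.375297) = 1.5412 for both roots.
Moduli of all roots: 1.5412, 1.5412.
All moduli strictly greater than 1? Yes.
Verdict: Stationary.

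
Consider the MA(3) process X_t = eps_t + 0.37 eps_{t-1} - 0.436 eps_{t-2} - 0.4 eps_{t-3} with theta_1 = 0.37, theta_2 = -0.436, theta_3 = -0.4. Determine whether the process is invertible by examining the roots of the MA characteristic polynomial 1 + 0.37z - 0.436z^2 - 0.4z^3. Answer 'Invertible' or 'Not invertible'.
\text{Invertible}

The MA(q) characteristic polynomial is P(z) = 1 + 0.37z - 0.436z^2 - 0.4z^3.
Invertibility requires all roots to lie outside the unit circle, i.e. |z| > 1 for every root.
Degree 3: look for a simple real root z0 first, then factor out (1 - z/z0) and solve the remaining quadratic.
Testing z0 = 1.25: P(1.25) = 1 + (0.37)(1.25) + (-0.436)(1.25)^2 + (-0.4)(1.25)^3
  = 1 + (0.4625) + (-0.68125) + (-0.78125) = 0.  So z_0 = 1.25 is a root, |z_0| = 1.25.
Divide out the factor (1 - 0.8 z) = (1 - z/z0) (since 1/z0 = 0.8):
  P(z) = (1 - 0.8 z)(1 + (1.17) z + (0.5) z^2)
  [check: z-coef 1.17 - (0.8) = 0.37; z^2-coef 0.5 - (0.8)(1.17) = -0.436; z^3-coef -(0.8)(0.5) = -0.4.]
Remaining roots from the quadratic factor 1 + (1.17) z + (0.5) z^2:
  Set 1 + (1.17) z + (0.5) z^2 = 0, i.e. a z^2 + b z + c = 0 with a = 0.5, b = 1.17, c = 1.
  Discriminant D = b^2 - 4ac = (1.17)^2 - 4*(0.5)*1 = 1.3689 - (2) = -0.6311.
  D < 0, so the roots are the complex-conjugate pair z = (-b +/- i sqrt(-D)) / (2a) = -1.17 +/- 0.7944i.
  For a conjugate pair |z|^2 = z * conj(z) = (product of roots) = c/a = 1/(0.5) = 2, so |z| = sqrt(2) = 1.4142 for both roots.
Moduli of all roots: 1.2500, 1.4142, 1.4142.
All moduli strictly greater than 1? Yes.
Verdict: Invertible.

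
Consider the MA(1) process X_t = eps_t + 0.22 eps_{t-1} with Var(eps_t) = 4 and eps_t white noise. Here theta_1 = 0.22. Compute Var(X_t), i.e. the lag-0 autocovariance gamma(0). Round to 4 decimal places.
\gamma(0) = 4.1936

For an MA(q) process X_t = eps_t + sum_i theta_i eps_{t-i} with
Var(eps_t) = sigma^2, the variance is
  gamma(0) = sigma^2 * (1 + sum_i theta_i^2).
  sum_i theta_i^2 = (0.22)^2 = 0.0484.
  gamma(0) = 4 * (1 + 0.0484) = 4 * 1.0484 = 4.1936.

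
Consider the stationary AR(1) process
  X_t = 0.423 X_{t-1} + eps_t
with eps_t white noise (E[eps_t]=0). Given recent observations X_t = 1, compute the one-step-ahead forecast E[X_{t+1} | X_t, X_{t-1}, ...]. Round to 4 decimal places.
E[X_{t+1} \mid \mathcal F_t] = 0.4230

For an AR(p) model X_t = c + sum_i phi_i X_{t-i} + eps_t, the
one-step-ahead conditional mean is
  E[X_{t+1} | X_t, ...] = c + sum_i phi_i X_{t+1-i}.
Substitute known values:
  E[X_{t+1} | ...] = (0.423) * (1)
                   = 0.4230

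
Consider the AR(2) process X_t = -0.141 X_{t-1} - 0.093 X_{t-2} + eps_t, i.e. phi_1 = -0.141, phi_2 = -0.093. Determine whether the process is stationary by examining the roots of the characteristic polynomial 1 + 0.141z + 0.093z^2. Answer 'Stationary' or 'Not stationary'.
\text{Stationary}

The AR(p) characteristic polynomial is P(z) = 1 + 0.141z + 0.093z^2.
Stationarity requires all roots to lie outside the unit circle, i.e. |z| > 1 for every root.
Set 1 + (0.141) z + (0.093) z^2 = 0, i.e. a z^2 + b z + c = 0 with a = 0.093, b = 0.141, c = 1.
Discriminant D = b^2 - 4ac = (0.141)^2 - 4*(0.093)*1 = 0.019881 - (0.372) = -0.352119.
D < 0, so the roots are the complex-conjugate pair z = (-b +/- i sqrt(-D)) / (2a) = -0.7581 +/- 3.1903i.
For a conjugate pair |z|^2 = z * conj(z) = (product of roots) = c/a = 1/(0.093) = 10.752688, so |z| = sqrt(10.752688) = 3.2791 for both roots.
Moduli of all roots: 3.2791, 3.2791.
All moduli strictly greater than 1? Yes.
Verdict: Stationary.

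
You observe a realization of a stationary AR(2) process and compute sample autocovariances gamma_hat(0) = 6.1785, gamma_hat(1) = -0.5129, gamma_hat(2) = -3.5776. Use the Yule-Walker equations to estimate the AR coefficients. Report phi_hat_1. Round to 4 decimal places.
\hat\phi_{1} = -0.1320

The Yule-Walker equations for an AR(p) process read, in matrix form,
  Gamma_p phi = r_p,   with   (Gamma_p)_{ij} = gamma(|i - j|),
                       (r_p)_i = gamma(i),   i,j = 1..p.
Substitute the sample gammas (Toeplitz matrix and right-hand side of size 2):
  Gamma_p = [[6.1785, -0.5129], [-0.5129, 6.1785]]
  r_p     = [-0.5129, -3.5776]
Written out:
  6.1785 phi_1 - 0.5129 phi_2 = -0.5129
  -0.5129 phi_1 + 6.1785 phi_2 = -3.5776
Solve by Cramer's rule:
  det = gamma(0)^2 - gamma(1)^2 = (6.1785)^2 - (-0.5129)^2 = 38.17386225 - 0.26306641 = 37.91079584
  phi_hat_1 = [gamma(1) gamma(0) - gamma(1) gamma(2)] / det = [(-0.5129)(6.1785) - (-0.5129)(-3.5776)] / 37.91079584 = -5.00390369 / 37.91079584 = -0.132
  phi_hat_2 = [gamma(0) gamma(2) - gamma(1)^2] / det = [(6.1785)(-3.5776) - (-0.5129)^2] / 37.91079584 = -22.36726801 / 37.91079584 = -0.59
So phi_hat = [-0.1320, -0.5900].
Therefore phi_hat_1 = -0.1320.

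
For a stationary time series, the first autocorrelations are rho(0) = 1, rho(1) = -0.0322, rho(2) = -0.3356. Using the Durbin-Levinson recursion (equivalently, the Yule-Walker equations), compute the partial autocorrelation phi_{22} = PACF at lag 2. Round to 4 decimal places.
\phi_{22} = -0.3370

The PACF at lag k is phi_{kk}, the last component of the solution
to the Yule-Walker system G_k phi = r_k where
  (G_k)_{ij} = rho(|i - j|), (r_k)_i = rho(i), i,j = 1..k.
Equivalently, Durbin-Levinson gives phi_{kk} iteratively:
  phi_{11} = rho(1)
  phi_{kk} = [rho(k) - sum_{j=1..k-1} phi_{k-1,j} rho(k-j)]
            / [1 - sum_{j=1..k-1} phi_{k-1,j} rho(j)],
  phi_{k,j} = phi_{k-1,j} - phi_{kk} phi_{k-1,k-j},  j = 1..k-1.
Step k = 1:
  phi_11 = rho(1) = -0.0322.
Step k = 2:
  phi_22 = [rho(2) - phi_11 rho(1)] / [1 - phi_11 rho(1)] = [-0.3356 - (-0.0322)(-0.0322)] / [1 - (-0.0322)(-0.0322)]
         = -0.33663684 / 0.99896316 = -0.337.
Therefore phi_{22} = -0.3370.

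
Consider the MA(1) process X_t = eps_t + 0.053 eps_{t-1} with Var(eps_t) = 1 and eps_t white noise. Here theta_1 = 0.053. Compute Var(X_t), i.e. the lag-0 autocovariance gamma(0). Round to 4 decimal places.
\gamma(0) = 1.0028

For an MA(q) process X_t = eps_t + sum_i theta_i eps_{t-i} with
Var(eps_t) = sigma^2, the variance is
  gamma(0) = sigma^2 * (1 + sum_i theta_i^2).
  sum_i theta_i^2 = (0.053)^2 = 0.002809.
  gamma(0) = 1 * (1 + 0.002809) = 1 * 1.002809 = 1.002809, which rounds to 1.0028.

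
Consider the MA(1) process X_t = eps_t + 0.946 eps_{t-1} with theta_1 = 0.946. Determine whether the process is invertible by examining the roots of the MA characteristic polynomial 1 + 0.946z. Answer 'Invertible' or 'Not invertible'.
\text{Invertible}

The MA(q) characteristic polynomial is P(z) = 1 + 0.946z.
Invertibility requires all roots to lie outside the unit circle, i.e. |z| > 1 for every root.
This is linear in z: 1 + (0.946) z = 0  =>  z = -1/(0.946) = -1.057082,  |z| = 1.057082.
Moduli of all roots: 1.0571.
All moduli strictly greater than 1? Yes.
Verdict: Invertible.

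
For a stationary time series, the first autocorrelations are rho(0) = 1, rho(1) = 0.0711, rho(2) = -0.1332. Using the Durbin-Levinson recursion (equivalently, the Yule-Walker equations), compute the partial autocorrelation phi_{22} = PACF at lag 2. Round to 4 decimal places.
\phi_{22} = -0.1390

The PACF at lag k is phi_{kk}, the last component of the solution
to the Yule-Walker system G_k phi = r_k where
  (G_k)_{ij} = rho(|i - j|), (r_k)_i = rho(i), i,j = 1..k.
Equivalently, Durbin-Levinson gives phi_{kk} iteratively:
  phi_{11} = rho(1)
  phi_{kk} = [rho(k) - sum_{j=1..k-1} phi_{k-1,j} rho(k-j)]
            / [1 - sum_{j=1..k-1} phi_{k-1,j} rho(j)],
  phi_{k,j} = phi_{k-1,j} - phi_{kk} phi_{k-1,k-j},  j = 1..k-1.
Step k = 1:
  phi_11 = rho(1) = 0.0711.
Step k = 2:
  phi_22 = [rho(2) - phi_11 rho(1)] / [1 - phi_11 rho(1)] = [-0.1332 - (0.0711)(0.0711)] / [1 - (0.0711)(0.0711)]
         = -0.13825521 / 0.99494479 = -0.139.
Therefore phi_{22} = -0.1390.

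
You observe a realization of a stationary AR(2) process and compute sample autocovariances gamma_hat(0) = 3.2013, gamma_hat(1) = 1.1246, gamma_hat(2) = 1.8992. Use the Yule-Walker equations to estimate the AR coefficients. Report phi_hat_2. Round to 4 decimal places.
\hat\phi_{2} = 0.5360

The Yule-Walker equations for an AR(p) process read, in matrix form,
  Gamma_p phi = r_p,   with   (Gamma_p)_{ij} = gamma(|i - j|),
                       (r_p)_i = gamma(i),   i,j = 1..p.
Substitute the sample gammas (Toeplitz matrix and right-hand side of size 2):
  Gamma_p = [[3.2013, 1.1246], [1.1246, 3.2013]]
  r_p     = [1.1246, 1.8992]
Written out:
  3.2013 phi_1 + 1.1246 phi_2 = 1.1246
  1.1246 phi_1 + 3.2013 phi_2 = 1.8992
Solve by Cramer's rule:
  det = gamma(0)^2 - gamma(1)^2 = (3.2013)^2 - (1.1246)^2 = 10.24832169 - 1.26472516 = 8.98359653
  phi_hat_1 = [gamma(1) gamma(0) - gamma(1) gamma(2)] / det = [(1.1246)(3.2013) - (1.1246)(1.8992)] / 8.98359653 = 1.46434166 / 8.98359653 = 0.163
  phi_hat_2 = [gamma(0) gamma(2) - gamma(1)^2] / det = [(3.2013)(1.8992) - (1.1246)^2] / 8.98359653 = 4.8151838 / 8.98359653 = 0.536
So phi_hat = [0.1630, 0.5360].
Therefore phi_hat_2 = 0.5360.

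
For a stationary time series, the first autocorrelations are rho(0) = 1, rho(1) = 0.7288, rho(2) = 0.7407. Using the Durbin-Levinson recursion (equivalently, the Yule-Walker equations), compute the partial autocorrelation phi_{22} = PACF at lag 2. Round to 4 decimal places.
\phi_{22} = 0.4469

The PACF at lag k is phi_{kk}, the last component of the solution
to the Yule-Walker system G_k phi = r_k where
  (G_k)_{ij} = rho(|i - j|), (r_k)_i = rho(i), i,j = 1..k.
Equivalently, Durbin-Levinson gives phi_{kk} iteratively:
  phi_{11} = rho(1)
  phi_{kk} = [rho(k) - sum_{j=1..k-1} phi_{k-1,j} rho(k-j)]
            / [1 - sum_{j=1..k-1} phi_{k-1,j} rho(j)],
  phi_{k,j} = phi_{k-1,j} - phi_{kk} phi_{k-1,k-j},  j = 1..k-1.
Step k = 1:
  phi_11 = rho(1) = 0.7288.
Step k = 2:
  phi_22 = [rho(2) - phi_11 rho(1)] / [1 - phi_11 rho(1)] = [0.7407 - (0.7288)(0.7288)] / [1 - (0.7288)(0.7288)]
         = 0.20955056 / 0.46885056 = 0.4469.
Therefore phi_{22} = 0.4469.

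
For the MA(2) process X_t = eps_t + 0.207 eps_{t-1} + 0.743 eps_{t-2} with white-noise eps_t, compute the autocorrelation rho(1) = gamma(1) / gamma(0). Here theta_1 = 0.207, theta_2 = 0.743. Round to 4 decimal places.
\rho(1) = 0.2262

For an MA(q) process with theta_0 = 1, the autocovariance is
  gamma(k) = sigma^2 * sum_{i=0..q-k} theta_i * theta_{i+k},
and rho(k) = gamma(k) / gamma(0). Sigma^2 cancels.
  numerator   = (1)*(0.207) + (0.207)*(0.743) = 0.360801.
  denominator = (1)^2 + (0.207)^2 + (0.743)^2 = 1.594898.
  rho(1) = 0.360801 / 1.594898 = 0.2262.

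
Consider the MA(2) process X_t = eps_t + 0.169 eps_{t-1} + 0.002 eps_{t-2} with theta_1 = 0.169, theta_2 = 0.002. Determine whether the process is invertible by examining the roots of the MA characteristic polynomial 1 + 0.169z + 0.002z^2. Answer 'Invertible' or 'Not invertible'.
\text{Invertible}

The MA(q) characteristic polynomial is P(z) = 1 + 0.169z + 0.002z^2.
Invertibility requires all roots to lie outside the unit circle, i.e. |z| > 1 for every root.
Set 1 + (0.169) z + (0.002) z^2 = 0, i.e. a z^2 + b z + c = 0 with a = 0.002, b = 0.169, c = 1.
Discriminant D = b^2 - 4ac = (0.169)^2 - 4*(0.002)*1 = 0.028561 - (0.008) = 0.020561.
D >= 0, so the roots are real: z = (-b +/- sqrt(D)) / (2a) = (-0.169 +/- 0.143391) / (0.004).
  z_1 = (-0.169 + 0.143391) / (0.004) = -6.4022,   |z_1| = 6.4022.
  z_2 = (-0.169 - 0.143391) / (0.004) = -78.0978,   |z_2| = 78.0978.
Moduli of all roots: 6.4022, 78.0978.
All moduli strictly greater than 1? Yes.
Verdict: Invertible.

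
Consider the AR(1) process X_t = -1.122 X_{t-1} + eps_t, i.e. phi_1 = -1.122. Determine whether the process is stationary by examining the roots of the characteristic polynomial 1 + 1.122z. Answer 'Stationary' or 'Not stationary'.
\text{Not stationary}

The AR(p) characteristic polynomial is P(z) = 1 + 1.122z.
Stationarity requires all roots to lie outside the unit circle, i.e. |z| > 1 for every root.
This is linear in z: 1 + (1.122) z = 0  =>  z = -1/(1.122) = -0.891266,  |z| = 0.891266.
Moduli of all roots: 0.8913.
All moduli strictly greater than 1? No.
Verdict: Not stationary.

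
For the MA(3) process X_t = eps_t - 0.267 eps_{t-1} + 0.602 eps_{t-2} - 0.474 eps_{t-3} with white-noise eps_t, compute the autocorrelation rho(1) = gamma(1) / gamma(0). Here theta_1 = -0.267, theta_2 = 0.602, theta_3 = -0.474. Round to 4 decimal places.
\rho(1) = -0.4300

For an MA(q) process with theta_0 = 1, the autocovariance is
  gamma(k) = sigma^2 * sum_{i=0..q-k} theta_i * theta_{i+k},
and rho(k) = gamma(k) / gamma(0). Sigma^2 cancels.
  numerator   = (1)*(-0.267) + (-0.267)*(0.602) + (0.602)*(-0.474) = -0.713082.
  denominator = (1)^2 + (-0.267)^2 + (0.602)^2 + (-0.474)^2 = 1.658369.
  rho(1) = -0.713082 / 1.658369 = -0.4300.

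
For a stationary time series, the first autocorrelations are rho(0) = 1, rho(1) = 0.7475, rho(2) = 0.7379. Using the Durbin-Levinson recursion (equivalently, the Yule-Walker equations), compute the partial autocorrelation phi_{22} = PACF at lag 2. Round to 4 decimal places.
\phi_{22} = 0.4060

The PACF at lag k is phi_{kk}, the last component of the solution
to the Yule-Walker system G_k phi = r_k where
  (G_k)_{ij} = rho(|i - j|), (r_k)_i = rho(i), i,j = 1..k.
Equivalently, Durbin-Levinson gives phi_{kk} iteratively:
  phi_{11} = rho(1)
  phi_{kk} = [rho(k) - sum_{j=1..k-1} phi_{k-1,j} rho(k-j)]
            / [1 - sum_{j=1..k-1} phi_{k-1,j} rho(j)],
  phi_{k,j} = phi_{k-1,j} - phi_{kk} phi_{k-1,k-j},  j = 1..k-1.
Step k = 1:
  phi_11 = rho(1) = 0.7475.
Step k = 2:
  phi_22 = [rho(2) - phi_11 rho(1)] / [1 - phi_11 rho(1)] = [0.7379 - (0.7475)(0.7475)] / [1 - (0.7475)(0.7475)]
         = 0.17914375 / 0.44124375 = 0.406.
Therefore phi_{22} = 0.4060.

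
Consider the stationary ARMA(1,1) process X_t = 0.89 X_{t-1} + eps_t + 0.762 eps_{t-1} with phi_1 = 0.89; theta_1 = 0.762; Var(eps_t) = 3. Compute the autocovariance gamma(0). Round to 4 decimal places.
\gamma(0) = 42.3810

Multiply the model equation by X_{t-k} and take expectations. With theta_0 = psi_0 = 1 and psi_j the MA(infinity) weights, this gives
  gamma(k) - sum_i phi_i gamma(k-i) = c_k,
  c_k = sigma^2 * sum_{j=k..q} theta_j psi_{j-k}   (c_k = 0 for k > q),
using gamma(-m) = gamma(m).
psi-weights needed (psi_j = theta_j + sum_i phi_i psi_{j-i}):
  psi_1 = theta_1 + phi_1 = 0.762 + (0.89) = 1.652
Right-hand sides:
  c_0 = sigma^2 (1 + theta_1 psi_1) = 3 * (1 + (0.762)(1.652)) = 3 * 2.258824 = 6.776472
  c_1 = sigma^2 theta_1 = 3 * (0.762) = 2.286
  c_2 = 0
Equations for k = 0 and k = 1 (AR order 1):
  gamma(0) = phi_1 gamma(1) + c_0
  gamma(1) = phi_1 gamma(0) + c_1
Substituting the second into the first: gamma(0) (1 - phi_1^2) = c_0 + phi_1 c_1, so
  gamma(0) = (c_0 + phi_1 c_1) / (1 - phi_1^2) = (6.776472 + (0.89)(2.286)) / (1 - (0.89)^2) = 8.811012 / 0.2079 = 42.38101.
Therefore gamma(0) = 42.3810 (to 4 decimal places).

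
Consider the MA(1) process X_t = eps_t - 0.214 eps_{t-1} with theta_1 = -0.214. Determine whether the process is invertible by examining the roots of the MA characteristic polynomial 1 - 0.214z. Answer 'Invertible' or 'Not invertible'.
\text{Invertible}

The MA(q) characteristic polynomial is P(z) = 1 - 0.214z.
Invertibility requires all roots to lie outside the unit circle, i.e. |z| > 1 for every root.
This is linear in z: 1 + (-0.214) z = 0  =>  z = -1/(-0.214) = 4.672897,  |z| = 4.672897.
Moduli of all roots: 4.6729.
All moduli strictly greater than 1? Yes.
Verdict: Invertible.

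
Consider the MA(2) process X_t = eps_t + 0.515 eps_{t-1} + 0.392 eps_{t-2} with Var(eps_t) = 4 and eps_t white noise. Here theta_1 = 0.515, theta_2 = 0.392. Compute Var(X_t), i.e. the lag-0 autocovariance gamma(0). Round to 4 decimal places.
\gamma(0) = 5.6756

For an MA(q) process X_t = eps_t + sum_i theta_i eps_{t-i} with
Var(eps_t) = sigma^2, the variance is
  gamma(0) = sigma^2 * (1 + sum_i theta_i^2).
  sum_i theta_i^2 = (0.515)^2 + (0.392)^2 = 0.265225 + 0.153664 = 0.418889.
  gamma(0) = 4 * (1 + 0.418889) = 4 * 1.418889 = 5.675556, which rounds to 5.6756.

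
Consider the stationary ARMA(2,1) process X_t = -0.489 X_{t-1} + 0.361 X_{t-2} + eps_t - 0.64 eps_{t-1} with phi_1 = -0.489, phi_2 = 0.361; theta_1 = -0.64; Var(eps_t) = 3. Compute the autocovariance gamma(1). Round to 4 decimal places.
\gamma(1) = -18.2246

Multiply the model equation by X_{t-k} and take expectations. With theta_0 = psi_0 = 1 and psi_j the MA(infinity) weights, this gives
  gamma(k) - sum_i phi_i gamma(k-i) = c_k,
  c_k = sigma^2 * sum_{j=k..q} theta_j psi_{j-k}   (c_k = 0 for k > q),
using gamma(-m) = gamma(m).
psi-weights needed (psi_j = theta_j + sum_i phi_i psi_{j-i}):
  psi_1 = theta_1 + phi_1 = -0.64 + (-0.489) = -1.129
Right-hand sides:
  c_0 = sigma^2 (1 + theta_1 psi_1) = 3 * (1 + (-0.64)(-1.129)) = 3 * 1.72256 = 5.16768
  c_1 = sigma^2 theta_1 = 3 * (-0.64) = -1.92
  c_2 = 0
Equations for k = 0, 1, 2 (AR order 2, c_2 = 0):
  (E0) gamma(0) = phi_1 gamma(1) + phi_2 gamma(2) + c_0
  (E1) gamma(1) = phi_1 gamma(0) + phi_2 gamma(1) + c_1
  (E2) gamma(2) = phi_1 gamma(1) + phi_2 gamma(0)
From (E1): gamma(1) = A gamma(0) + B with
  A = phi_1 / (1 - phi_2) = -0.489 / 0.639 = -0.765258,   B = c_1 / (1 - phi_2) = -1.92 / 0.639 = -3.004695.
Insert (E2) into (E0): gamma(0) (1 - phi_2^2) = phi_1 (1 + phi_2) gamma(1) + c_0.
  phi_1 (1 + phi_2) = (-0.489)(1.361) = -0.665529,   1 - phi_2^2 = 0.869679.
Replace gamma(1) by A gamma(0) + B and collect gamma(0):
  gamma(0) [0.869679 - (-0.665529)(-0.765258)] = (-0.665529)(-3.004695) + 5.16768
  gamma(0) * 0.360377 = 7.167392
  gamma(0) = 7.167392 / 0.360377 = 19.888568.
  gamma(1) = A gamma(0) + B = (-0.765258)(19.888568) + (-3.004695) = -18.224585.
Therefore gamma(1) = -18.2246 (to 4 decimal places).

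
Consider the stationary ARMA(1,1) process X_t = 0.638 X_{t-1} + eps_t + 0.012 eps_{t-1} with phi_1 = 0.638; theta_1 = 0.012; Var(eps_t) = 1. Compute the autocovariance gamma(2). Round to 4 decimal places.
\gamma(2) = 0.7047

Multiply the model equation by X_{t-k} and take expectations. With theta_0 = psi_0 = 1 and psi_j the MA(infinity) weights, this gives
  gamma(k) - sum_i phi_i gamma(k-i) = c_k,
  c_k = sigma^2 * sum_{j=k..q} theta_j psi_{j-k}   (c_k = 0 for k > q),
using gamma(-m) = gamma(m).
psi-weights needed (psi_j = theta_j + sum_i phi_i psi_{j-i}):
  psi_1 = theta_1 + phi_1 = 0.012 + (0.638) = 0.65
Right-hand sides:
  c_0 = sigma^2 (1 + theta_1 psi_1) = 1 * (1 + (0.012)(0.65)) = 1 * 1.0078 = 1.0078
  c_1 = sigma^2 theta_1 = 1 * (0.012) = 0.012
  c_2 = 0
Equations for k = 0 and k = 1 (AR order 1):
  gamma(0) = phi_1 gamma(1) + c_0
  gamma(1) = phi_1 gamma(0) + c_1
Substituting the second into the first: gamma(0) (1 - phi_1^2) = c_0 + phi_1 c_1, so
  gamma(0) = (c_0 + phi_1 c_1) / (1 - phi_1^2) = (1.0078 + (0.638)(0.012)) / (1 - (0.638)^2) = 1.015456 / 0.592956 = 1.712532.
  gamma(1) = phi_1 gamma(0) + c_1 = (0.638)(1.712532) + (0.012) = 1.104595.
For k = 2 (> q): gamma(2) = phi_1 gamma(1) = (0.638)(1.104595) = 0.704732.
Therefore gamma(2) = 0.7047 (to 4 decimal places).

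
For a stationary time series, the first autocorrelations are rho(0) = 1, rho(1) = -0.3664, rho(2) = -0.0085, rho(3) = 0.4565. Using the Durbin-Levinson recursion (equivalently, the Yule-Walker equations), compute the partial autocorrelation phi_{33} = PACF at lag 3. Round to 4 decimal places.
\phi_{33} = 0.4660

The PACF at lag k is phi_{kk}, the last component of the solution
to the Yule-Walker system G_k phi = r_k where
  (G_k)_{ij} = rho(|i - j|), (r_k)_i = rho(i), i,j = 1..k.
Equivalently, Durbin-Levinson gives phi_{kk} iteratively:
  phi_{11} = rho(1)
  phi_{kk} = [rho(k) - sum_{j=1..k-1} phi_{k-1,j} rho(k-j)]
            / [1 - sum_{j=1..k-1} phi_{k-1,j} rho(j)],
  phi_{k,j} = phi_{k-1,j} - phi_{kk} phi_{k-1,k-j},  j = 1..k-1.
Step k = 1:
  phi_11 = rho(1) = -0.3664.
Step k = 2:
  phi_22 = [rho(2) - phi_11 rho(1)] / [1 - phi_11 rho(1)] = [-0.0085 - (-0.3664)(-0.3664)] / [1 - (-0.3664)(-0.3664)]
         = -0.14274896 / 0.86575104 = -0.164885.
  Update: phi_21 = phi_11 - phi_22 phi_11 = -0.3664 - (-0.164885)(-0.3664) = -0.426814.
Step k = 3:
  phi_33 = [rho(3) - phi_21 rho(2) - phi_22 rho(1)] / [1 - phi_21 rho(1) - phi_22 rho(2)]
    numerator   = 0.4565 - (-0.426814)(-0.0085) - (-0.164885)(-0.3664) = 0.39245839
    denominator = 1 - (-0.426814)(-0.3664) - (-0.164885)(-0.0085) = 0.84221394
  phi_33 = 0.39245839 / 0.84221394 = 0.466.
Therefore phi_{33} = 0.4660.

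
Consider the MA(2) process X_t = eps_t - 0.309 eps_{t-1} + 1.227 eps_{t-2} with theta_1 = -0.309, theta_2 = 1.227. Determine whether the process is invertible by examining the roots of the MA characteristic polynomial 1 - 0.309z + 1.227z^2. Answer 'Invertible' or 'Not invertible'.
\text{Not invertible}

The MA(q) characteristic polynomial is P(z) = 1 - 0.309z + 1.227z^2.
Invertibility requires all roots to lie outside the unit circle, i.e. |z| > 1 for every root.
Set 1 + (-0.309) z + (1.227) z^2 = 0, i.e. a z^2 + b z + c = 0 with a = 1.227, b = -0.309, c = 1.
Discriminant D = b^2 - 4ac = (-0.309)^2 - 4*(1.227)*1 = 0.095481 - (4.908) = -4.812519.
D < 0, so the roots are the complex-conjugate pair z = (-b +/- i sqrt(-D)) / (2a) = 0.1259 +/- 0.8939i.
For a conjugate pair |z|^2 = z * conj(z) = (product of roots) = c/a = 1/(1.227) = 0.814996, so |z| = sqrt(0.814996) = 0.9028 for both roots.
Moduli of all roots: 0.9028, 0.9028.
All moduli strictly greater than 1? No.
Verdict: Not invertible.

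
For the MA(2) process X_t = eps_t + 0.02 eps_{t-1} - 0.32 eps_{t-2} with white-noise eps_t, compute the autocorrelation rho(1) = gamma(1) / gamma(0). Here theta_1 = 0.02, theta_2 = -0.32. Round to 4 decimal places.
\rho(1) = 0.0123

For an MA(q) process with theta_0 = 1, the autocovariance is
  gamma(k) = sigma^2 * sum_{i=0..q-k} theta_i * theta_{i+k},
and rho(k) = gamma(k) / gamma(0). Sigma^2 cancels.
  numerator   = (1)*(0.02) + (0.02)*(-0.32) = 0.0136.
  denominator = (1)^2 + (0.02)^2 + (-0.32)^2 = 1.1028.
  rho(1) = 0.0136 / 1.1028 = 0.0123.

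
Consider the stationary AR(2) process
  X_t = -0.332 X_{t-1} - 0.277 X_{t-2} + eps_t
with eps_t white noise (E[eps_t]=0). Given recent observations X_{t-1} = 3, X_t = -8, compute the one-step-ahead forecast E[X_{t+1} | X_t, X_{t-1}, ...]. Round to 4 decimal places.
E[X_{t+1} \mid \mathcal F_t] = 1.8250

For an AR(p) model X_t = c + sum_i phi_i X_{t-i} + eps_t, the
one-step-ahead conditional mean is
  E[X_{t+1} | X_t, ...] = c + sum_i phi_i X_{t+1-i}.
Substitute known values:
  E[X_{t+1} | ...] = (-0.332) * (-8) + (-0.277) * (3)
                   = 1.8250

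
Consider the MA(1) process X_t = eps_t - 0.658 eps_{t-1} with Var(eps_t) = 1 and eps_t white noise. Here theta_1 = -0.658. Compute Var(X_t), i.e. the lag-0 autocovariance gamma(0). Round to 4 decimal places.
\gamma(0) = 1.4330

For an MA(q) process X_t = eps_t + sum_i theta_i eps_{t-i} with
Var(eps_t) = sigma^2, the variance is
  gamma(0) = sigma^2 * (1 + sum_i theta_i^2).
  sum_i theta_i^2 = (-0.658)^2 = 0.432964.
  gamma(0) = 1 * (1 + 0.432964) = 1 * 1.432964 = 1.432964, which rounds to 1.4330.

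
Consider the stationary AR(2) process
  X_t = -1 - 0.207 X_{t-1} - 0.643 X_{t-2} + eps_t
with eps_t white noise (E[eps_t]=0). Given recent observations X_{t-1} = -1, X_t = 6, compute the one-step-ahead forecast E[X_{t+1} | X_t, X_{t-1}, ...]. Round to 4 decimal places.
E[X_{t+1} \mid \mathcal F_t] = -1.5990

For an AR(p) model X_t = c + sum_i phi_i X_{t-i} + eps_t, the
one-step-ahead conditional mean is
  E[X_{t+1} | X_t, ...] = c + sum_i phi_i X_{t+1-i}.
Substitute known values:
  E[X_{t+1} | ...] = -1 + (-0.207) * (6) + (-0.643) * (-1)
                   = -1.5990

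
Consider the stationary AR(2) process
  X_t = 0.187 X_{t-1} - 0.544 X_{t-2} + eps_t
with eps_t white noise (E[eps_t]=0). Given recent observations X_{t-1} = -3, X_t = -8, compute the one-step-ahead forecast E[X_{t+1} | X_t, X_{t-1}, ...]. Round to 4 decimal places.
E[X_{t+1} \mid \mathcal F_t] = 0.1360

For an AR(p) model X_t = c + sum_i phi_i X_{t-i} + eps_t, the
one-step-ahead conditional mean is
  E[X_{t+1} | X_t, ...] = c + sum_i phi_i X_{t+1-i}.
Substitute known values:
  E[X_{t+1} | ...] = (0.187) * (-8) + (-0.544) * (-3)
                   = 0.1360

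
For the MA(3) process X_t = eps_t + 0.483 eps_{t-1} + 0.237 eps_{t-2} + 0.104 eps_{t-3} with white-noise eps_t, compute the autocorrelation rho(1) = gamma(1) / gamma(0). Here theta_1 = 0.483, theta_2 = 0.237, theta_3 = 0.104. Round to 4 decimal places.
\rho(1) = 0.4785

For an MA(q) process with theta_0 = 1, the autocovariance is
  gamma(k) = sigma^2 * sum_{i=0..q-k} theta_i * theta_{i+k},
and rho(k) = gamma(k) / gamma(0). Sigma^2 cancels.
  numerator   = (1)*(0.483) + (0.483)*(0.237) + (0.237)*(0.104) = 0.622119.
  denominator = (1)^2 + (0.483)^2 + (0.237)^2 + (0.104)^2 = 1.300274.
  rho(1) = 0.622119 / 1.300274 = 0.4785.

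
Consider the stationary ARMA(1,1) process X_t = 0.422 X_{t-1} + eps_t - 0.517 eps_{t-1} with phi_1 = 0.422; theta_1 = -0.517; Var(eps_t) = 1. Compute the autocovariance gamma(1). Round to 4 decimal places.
\gamma(1) = -0.0904

Multiply the model equation by X_{t-k} and take expectations. With theta_0 = psi_0 = 1 and psi_j the MA(infinity) weights, this gives
  gamma(k) - sum_i phi_i gamma(k-i) = c_k,
  c_k = sigma^2 * sum_{j=k..q} theta_j psi_{j-k}   (c_k = 0 for k > q),
using gamma(-m) = gamma(m).
psi-weights needed (psi_j = theta_j + sum_i phi_i psi_{j-i}):
  psi_1 = theta_1 + phi_1 = -0.517 + (0.422) = -0.095
Right-hand sides:
  c_0 = sigma^2 (1 + theta_1 psi_1) = 1 * (1 + (-0.517)(-0.095)) = 1 * 1.049115 = 1.049115
  c_1 = sigma^2 theta_1 = 1 * (-0.517) = -0.517
  c_2 = 0
Equations for k = 0 and k = 1 (AR order 1):
  gamma(0) = phi_1 gamma(1) + c_0
  gamma(1) = phi_1 gamma(0) + c_1
Substituting the second into the first: gamma(0) (1 - phi_1^2) = c_0 + phi_1 c_1, so
  gamma(0) = (c_0 + phi_1 c_1) / (1 - phi_1^2) = (1.049115 + (0.422)(-0.517)) / (1 - (0.422)^2) = 0.830941 / 0.821916 = 1.01098.
  gamma(1) = phi_1 gamma(0) + c_1 = (0.422)(1.01098) + (-0.517) = -0.090366.
Therefore gamma(1) = -0.0904 (to 4 decimal places).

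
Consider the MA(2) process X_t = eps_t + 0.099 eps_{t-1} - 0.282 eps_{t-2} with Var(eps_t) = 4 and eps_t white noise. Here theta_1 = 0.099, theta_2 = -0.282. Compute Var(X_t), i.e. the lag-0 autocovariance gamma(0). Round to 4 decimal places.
\gamma(0) = 4.3573

For an MA(q) process X_t = eps_t + sum_i theta_i eps_{t-i} with
Var(eps_t) = sigma^2, the variance is
  gamma(0) = sigma^2 * (1 + sum_i theta_i^2).
  sum_i theta_i^2 = (0.099)^2 + (-0.282)^2 = 0.009801 + 0.079524 = 0.089325.
  gamma(0) = 4 * (1 + 0.089325) = 4 * 1.089325 = 4.3573.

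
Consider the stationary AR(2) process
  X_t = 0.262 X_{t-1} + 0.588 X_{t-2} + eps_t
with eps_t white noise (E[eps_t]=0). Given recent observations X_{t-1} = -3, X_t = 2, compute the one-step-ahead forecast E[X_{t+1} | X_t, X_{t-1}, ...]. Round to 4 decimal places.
E[X_{t+1} \mid \mathcal F_t] = -1.2400

For an AR(p) model X_t = c + sum_i phi_i X_{t-i} + eps_t, the
one-step-ahead conditional mean is
  E[X_{t+1} | X_t, ...] = c + sum_i phi_i X_{t+1-i}.
Substitute known values:
  E[X_{t+1} | ...] = (0.262) * (2) + (0.588) * (-3)
                   = -1.2400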